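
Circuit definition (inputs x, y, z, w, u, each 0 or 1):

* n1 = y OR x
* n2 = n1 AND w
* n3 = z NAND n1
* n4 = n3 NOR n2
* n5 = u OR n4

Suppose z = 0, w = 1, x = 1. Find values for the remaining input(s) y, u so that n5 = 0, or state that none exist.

Check with z = 0, w = 1, x = 1 and y=1, u=0:
n1 = y OR x = 1 OR 1 = 1
n2 = n1 AND w = 1 AND 1 = 1
n3 = z NAND n1 = 0 NAND 1 = 1
n4 = n3 NOR n2 = 1 NOR 1 = 0
n5 = u OR n4 = 0 OR 0 = 0
So n5 = 0.

y=1, u=0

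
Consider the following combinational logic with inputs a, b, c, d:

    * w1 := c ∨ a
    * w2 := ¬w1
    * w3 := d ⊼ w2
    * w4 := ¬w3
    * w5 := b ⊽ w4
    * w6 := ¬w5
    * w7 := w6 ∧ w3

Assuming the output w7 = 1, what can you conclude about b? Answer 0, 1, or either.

w7 = w6 ∧ w3 must be 1, so both w6 = 1 and w3 = 1.
Every assignment with w7 = 1 has b = 1; there are 7 such assignment(s).

1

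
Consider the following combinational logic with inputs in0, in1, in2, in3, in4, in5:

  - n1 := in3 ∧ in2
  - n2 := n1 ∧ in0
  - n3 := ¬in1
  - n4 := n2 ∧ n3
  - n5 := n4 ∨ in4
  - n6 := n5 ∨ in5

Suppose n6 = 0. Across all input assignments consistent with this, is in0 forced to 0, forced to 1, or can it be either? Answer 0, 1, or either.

Both values of in0 occur among assignments with n6 = 0:
  in0=0: in0=0, in1=0, in2=0, in3=0, in4=0, in5=0
  in0=1: in0=1, in1=0, in2=0, in3=0, in4=0, in5=0

either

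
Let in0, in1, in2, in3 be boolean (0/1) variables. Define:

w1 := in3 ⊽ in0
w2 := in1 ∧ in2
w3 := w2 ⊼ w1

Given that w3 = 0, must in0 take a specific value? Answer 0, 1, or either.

w3 = w2 ⊼ w1 must be 0, so both w2 = 1 and w1 = 1.
w2 = in1 ∧ in2 must be 1, so both in1 = 1 and in2 = 1.
w1 = in3 ⊽ in0 must be 1, so both in3 = 0 and in0 = 0.
Every assignment with w3 = 0 has in0 = 0; there are 1 such assignment(s).
  in0=0, in1=1, in2=1, in3=0

0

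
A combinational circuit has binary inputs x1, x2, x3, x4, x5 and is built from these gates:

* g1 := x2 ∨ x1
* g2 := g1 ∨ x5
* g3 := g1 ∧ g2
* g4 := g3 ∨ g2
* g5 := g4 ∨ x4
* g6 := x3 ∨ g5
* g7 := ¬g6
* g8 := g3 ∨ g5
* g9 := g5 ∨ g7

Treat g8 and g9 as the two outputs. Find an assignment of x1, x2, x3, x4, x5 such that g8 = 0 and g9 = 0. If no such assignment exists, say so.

Check with x1=0 x2=0 x3=1 x4=0 x5=0:
g1 = x2 ∨ x1 = 0 ∨ 0 = 0
g2 = g1 ∨ x5 = 0 ∨ 0 = 0
g3 = g1 ∧ g2 = 0 ∧ 0 = 0
g4 = g3 ∨ g2 = 0 ∨ 0 = 0
g5 = g4 ∨ x4 = 0 ∨ 0 = 0
g6 = x3 ∨ g5 = 1 ∨ 0 = 1
g7 = ¬g6 = ¬1 = 0
g8 = g3 ∨ g5 = 0 ∨ 0 = 0
g9 = g5 ∨ g7 = 0 ∨ 0 = 0
So g8 = 0 and g9 = 0.

x1=0 x2=0 x3=1 x4=0 x5=0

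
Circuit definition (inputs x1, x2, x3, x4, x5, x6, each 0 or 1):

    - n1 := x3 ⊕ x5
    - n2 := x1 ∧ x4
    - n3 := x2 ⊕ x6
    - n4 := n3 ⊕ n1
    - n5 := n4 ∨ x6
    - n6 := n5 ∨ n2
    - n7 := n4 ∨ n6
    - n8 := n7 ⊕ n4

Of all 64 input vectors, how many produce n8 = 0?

44

n8 = n7 ⊕ n4 must be 0, so n7 and n4 are equal.
Enumerating the 64 input combinations, 44 give n8 = 0 and 20 give n8 = 1.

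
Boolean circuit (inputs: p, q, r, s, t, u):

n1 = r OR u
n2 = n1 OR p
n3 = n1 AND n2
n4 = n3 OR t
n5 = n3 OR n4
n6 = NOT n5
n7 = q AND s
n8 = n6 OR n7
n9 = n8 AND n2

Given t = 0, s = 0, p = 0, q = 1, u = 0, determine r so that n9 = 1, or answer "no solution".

no solution exists

With t = 0, s = 0, p = 0, q = 1, u = 0 fixed, none of the 2 settings of r give n9 = 1.
For example, with r=0:
n1 = r OR u = 0 OR 0 = 0
n2 = n1 OR p = 0 OR 0 = 0
n3 = n1 AND n2 = 0 AND 0 = 0
n4 = n3 OR t = 0 OR 0 = 0
n5 = n3 OR n4 = 0 OR 0 = 0
n6 = NOT n5 = NOT 0 = 1
n7 = q AND s = 1 AND 0 = 0
n8 = n6 OR n7 = 1 OR 0 = 1
n9 = n8 AND n2 = 1 AND 0 = 0
giving n9 = 0 ≠ 1.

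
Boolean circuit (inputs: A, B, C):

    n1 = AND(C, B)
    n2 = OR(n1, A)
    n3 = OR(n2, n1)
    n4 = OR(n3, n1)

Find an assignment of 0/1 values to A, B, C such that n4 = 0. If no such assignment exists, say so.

A=0, B=0, C=1

Check with A=0, B=0, C=1:
n1 = AND(C, B) = AND(1, 0) = 0
n2 = OR(n1, A) = OR(0, 0) = 0
n3 = OR(n2, n1) = OR(0, 0) = 0
n4 = OR(n3, n1) = OR(0, 0) = 0
So n4 = 0 as required.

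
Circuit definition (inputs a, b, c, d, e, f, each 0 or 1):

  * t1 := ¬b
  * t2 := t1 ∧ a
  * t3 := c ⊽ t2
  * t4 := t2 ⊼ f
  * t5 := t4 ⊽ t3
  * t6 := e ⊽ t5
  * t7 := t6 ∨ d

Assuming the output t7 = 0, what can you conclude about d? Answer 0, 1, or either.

0

t7 = t6 ∨ d must be 0, so both t6 = 0 and d = 0.
t6 = e ⊽ t5 must be 0, so at least one of e, t5 is 1.
Every assignment with t7 = 0 has d = 0; there are 18 such assignment(s).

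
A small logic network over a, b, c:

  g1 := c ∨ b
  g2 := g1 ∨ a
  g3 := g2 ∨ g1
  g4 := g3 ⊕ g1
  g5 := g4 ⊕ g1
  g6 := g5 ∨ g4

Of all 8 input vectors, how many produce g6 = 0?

1

g6 = g5 ∨ g4 must be 0, so both g5 = 0 and g4 = 0.
g5 = g4 ⊕ g1 must be 0, so g4 and g1 are equal.
Satisfying assignments:
  a=0, b=0, c=0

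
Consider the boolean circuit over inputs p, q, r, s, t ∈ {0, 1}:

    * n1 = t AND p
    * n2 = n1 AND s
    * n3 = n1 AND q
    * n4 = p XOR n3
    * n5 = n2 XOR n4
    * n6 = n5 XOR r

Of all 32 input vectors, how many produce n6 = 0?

16

n6 = n5 XOR r must be 0, so n5 and r are equal.
Enumerating the 32 input combinations, 16 give n6 = 0 and 16 give n6 = 1.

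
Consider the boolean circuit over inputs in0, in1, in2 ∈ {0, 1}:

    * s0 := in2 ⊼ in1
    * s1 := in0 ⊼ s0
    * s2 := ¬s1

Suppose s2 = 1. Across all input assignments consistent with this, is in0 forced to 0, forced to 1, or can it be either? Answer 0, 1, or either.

1

s2 = ¬s1 must be 1, so s1 = 0.
s1 = in0 ⊼ s0 must be 0, so both in0 = 1 and s0 = 1.
s0 = in2 ⊼ in1 must be 1, so at least one of in2, in1 is 0.
Every assignment with s2 = 1 has in0 = 1; there are 3 such assignment(s).
  in0=1, in1=0, in2=0
  in0=1, in1=0, in2=1
  in0=1, in1=1, in2=0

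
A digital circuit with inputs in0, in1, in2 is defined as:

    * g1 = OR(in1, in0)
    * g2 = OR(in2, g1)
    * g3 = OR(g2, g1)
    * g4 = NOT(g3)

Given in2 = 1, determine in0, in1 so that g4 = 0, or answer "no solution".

in0=0 in1=0

Check with in2 = 1 and in0=0, in1=0:
g1 = OR(in1, in0) = OR(0, 0) = 0
g2 = OR(in2, g1) = OR(1, 0) = 1
g3 = OR(g2, g1) = OR(1, 0) = 1
g4 = NOT(g3) = NOT 1 = 0
So g4 = 0.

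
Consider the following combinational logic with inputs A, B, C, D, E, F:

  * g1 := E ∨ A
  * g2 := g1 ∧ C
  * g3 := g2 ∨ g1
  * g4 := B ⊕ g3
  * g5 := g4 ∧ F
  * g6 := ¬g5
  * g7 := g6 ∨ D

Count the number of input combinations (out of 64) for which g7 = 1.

56

g7 = g6 ∨ D must be 1, so at least one of g6, D is 1.
Enumerating the 64 input combinations, 56 give g7 = 1 and 8 give g7 = 0.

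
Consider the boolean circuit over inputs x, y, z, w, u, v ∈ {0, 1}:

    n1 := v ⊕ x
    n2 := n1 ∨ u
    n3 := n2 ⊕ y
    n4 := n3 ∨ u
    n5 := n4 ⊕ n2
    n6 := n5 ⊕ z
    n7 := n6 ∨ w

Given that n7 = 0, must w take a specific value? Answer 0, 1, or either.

0

n7 = n6 ∨ w must be 0, so both n6 = 0 and w = 0.
n6 = n5 ⊕ z must be 0, so n5 and z are equal.
Every assignment with n7 = 0 has w = 0; there are 16 such assignment(s).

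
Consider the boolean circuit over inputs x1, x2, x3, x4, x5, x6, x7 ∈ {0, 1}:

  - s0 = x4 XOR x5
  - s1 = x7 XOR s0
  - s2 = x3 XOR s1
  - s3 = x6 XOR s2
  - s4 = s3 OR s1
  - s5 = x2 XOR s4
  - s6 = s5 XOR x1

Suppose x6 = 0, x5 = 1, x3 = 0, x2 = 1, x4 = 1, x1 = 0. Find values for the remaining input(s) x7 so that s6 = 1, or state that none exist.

x7=0

s6 = s5 XOR x1 must be 1, so s5 and x1 differ.
Check with x6 = 0, x5 = 1, x3 = 0, x2 = 1, x4 = 1, x1 = 0 and x7=0:
s0 = x4 XOR x5 = 1 XOR 1 = 0
s1 = x7 XOR s0 = 0 XOR 0 = 0
s2 = x3 XOR s1 = 0 XOR 0 = 0
s3 = x6 XOR s2 = 0 XOR 0 = 0
s4 = s3 OR s1 = 0 OR 0 = 0
s5 = x2 XOR s4 = 1 XOR 0 = 1
s6 = s5 XOR x1 = 1 XOR 0 = 1
So s6 = 1.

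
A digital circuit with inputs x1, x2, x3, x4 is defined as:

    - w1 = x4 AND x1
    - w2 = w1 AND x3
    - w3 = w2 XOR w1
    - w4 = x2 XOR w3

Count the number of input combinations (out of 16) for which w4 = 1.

w4 = x2 XOR w3 must be 1, so x2 and w3 differ.
Enumerating the 16 input combinations, 8 give w4 = 1 and 8 give w4 = 0.

8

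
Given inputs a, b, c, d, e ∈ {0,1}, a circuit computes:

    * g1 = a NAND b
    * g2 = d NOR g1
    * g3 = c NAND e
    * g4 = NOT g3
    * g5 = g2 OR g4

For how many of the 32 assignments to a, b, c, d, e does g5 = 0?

g5 = g2 OR g4 must be 0, so both g2 = 0 and g4 = 0.
Enumerating the 32 input combinations, 21 give g5 = 0 and 11 give g5 = 1.

21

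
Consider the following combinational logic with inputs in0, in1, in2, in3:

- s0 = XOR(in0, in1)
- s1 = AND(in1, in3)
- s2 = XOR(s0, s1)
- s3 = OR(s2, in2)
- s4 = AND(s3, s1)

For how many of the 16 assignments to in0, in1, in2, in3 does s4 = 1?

s4 = AND(s3, s1) must be 1, so both s3 = 1 and s1 = 1.
Enumerating the 16 input combinations, 3 give s4 = 1 and 13 give s4 = 0.

3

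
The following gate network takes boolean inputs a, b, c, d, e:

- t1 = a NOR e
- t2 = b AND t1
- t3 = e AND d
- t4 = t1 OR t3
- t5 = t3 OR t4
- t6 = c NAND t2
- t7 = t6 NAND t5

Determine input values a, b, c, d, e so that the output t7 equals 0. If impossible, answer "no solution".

a=0, b=1, c=0, d=0, e=0

t7 = t6 NAND t5 must be 0, so both t6 = 1 and t5 = 1.
t6 = c NAND t2 must be 1, so at least one of c, t2 is 0.
t5 = t3 OR t4 must be 1, so at least one of t3, t4 is 1.
Check with a=0, b=1, c=0, d=0, e=0:
t1 = a NOR e = 0 NOR 0 = 1
t2 = b AND t1 = 1 AND 1 = 1
t3 = e AND d = 0 AND 0 = 0
t4 = t1 OR t3 = 1 OR 0 = 1
t5 = t3 OR t4 = 0 OR 1 = 1
t6 = c NAND t2 = 0 NAND 1 = 1
t7 = t6 NAND t5 = 1 NAND 1 = 0
So t7 = 0 as required.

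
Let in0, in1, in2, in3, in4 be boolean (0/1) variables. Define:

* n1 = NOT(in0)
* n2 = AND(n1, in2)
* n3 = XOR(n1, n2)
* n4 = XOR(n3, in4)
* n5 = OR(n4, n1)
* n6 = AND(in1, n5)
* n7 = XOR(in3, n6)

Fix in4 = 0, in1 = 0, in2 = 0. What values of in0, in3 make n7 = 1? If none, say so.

in0=0 in3=1

n7 = XOR(in3, n6) must be 1, so in3 and n6 differ.
Check with in4 = 0, in1 = 0, in2 = 0 and in0=0, in3=1:
n1 = NOT(in0) = NOT 0 = 1
n2 = AND(n1, in2) = AND(1, 0) = 0
n3 = XOR(n1, n2) = XOR(1, 0) = 1
n4 = XOR(n3, in4) = XOR(1, 0) = 1
n5 = OR(n4, n1) = OR(1, 1) = 1
n6 = AND(in1, n5) = AND(0, 1) = 0
n7 = XOR(in3, n6) = XOR(1, 0) = 1
So n7 = 1.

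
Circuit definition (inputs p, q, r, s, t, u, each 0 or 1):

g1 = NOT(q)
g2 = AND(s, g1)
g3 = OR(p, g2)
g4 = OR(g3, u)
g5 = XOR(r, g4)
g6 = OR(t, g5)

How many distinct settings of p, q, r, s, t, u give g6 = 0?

g6 = OR(t, g5) must be 0, so both t = 0 and g5 = 0.
g5 = XOR(r, g4) must be 0, so r and g4 are equal.
Enumerating the 64 input combinations, 16 give g6 = 0 and 48 give g6 = 1.

16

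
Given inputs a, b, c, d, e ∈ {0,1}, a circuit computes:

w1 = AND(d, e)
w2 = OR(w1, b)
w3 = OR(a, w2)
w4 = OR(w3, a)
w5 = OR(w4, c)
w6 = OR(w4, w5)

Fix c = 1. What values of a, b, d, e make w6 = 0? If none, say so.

With c = 1 fixed, none of the 16 settings of a, b, d, e give w6 = 0.
For example, with a=0, b=0, d=1, e=1:
w1 = AND(d, e) = AND(1, 1) = 1
w2 = OR(w1, b) = OR(1, 0) = 1
w3 = OR(a, w2) = OR(0, 1) = 1
w4 = OR(w3, a) = OR(1, 0) = 1
w5 = OR(w4, c) = OR(1, 1) = 1
w6 = OR(w4, w5) = OR(1, 1) = 1
giving w6 = 1 ≠ 0.

no solution exists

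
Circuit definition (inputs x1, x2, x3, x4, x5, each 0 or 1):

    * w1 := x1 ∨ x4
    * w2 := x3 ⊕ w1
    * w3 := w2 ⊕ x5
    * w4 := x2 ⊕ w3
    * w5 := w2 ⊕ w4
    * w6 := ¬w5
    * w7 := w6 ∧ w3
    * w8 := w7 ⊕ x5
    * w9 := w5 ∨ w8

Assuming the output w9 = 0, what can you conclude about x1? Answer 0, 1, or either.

Both values of x1 occur among assignments with w9 = 0:
  x1=0: x1=0, x2=0, x3=0, x4=0, x5=0
  x1=1: x1=1, x2=0, x3=1, x4=0, x5=0

either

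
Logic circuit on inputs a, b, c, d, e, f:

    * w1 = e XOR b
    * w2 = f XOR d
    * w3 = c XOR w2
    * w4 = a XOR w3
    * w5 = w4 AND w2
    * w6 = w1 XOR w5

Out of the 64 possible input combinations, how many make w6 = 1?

32

w6 = w1 XOR w5 must be 1, so w1 and w5 differ.
Enumerating the 64 input combinations, 32 give w6 = 1 and 32 give w6 = 0.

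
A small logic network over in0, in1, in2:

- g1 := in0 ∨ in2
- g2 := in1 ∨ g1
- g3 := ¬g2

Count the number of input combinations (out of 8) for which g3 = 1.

1

g3 = ¬g2 must be 1, so g2 = 0.
g2 = in1 ∨ g1 must be 0, so both in1 = 0 and g1 = 0.
Satisfying assignments:
  in0=0, in1=0, in2=0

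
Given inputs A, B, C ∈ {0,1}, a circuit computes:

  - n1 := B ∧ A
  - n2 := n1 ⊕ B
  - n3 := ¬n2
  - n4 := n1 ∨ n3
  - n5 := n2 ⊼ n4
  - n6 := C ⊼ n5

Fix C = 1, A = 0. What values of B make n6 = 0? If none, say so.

n6 = C ⊼ n5 must be 0, so both C = 1 and n5 = 1.
Check with C = 1, A = 0 and B=1:
n1 = B ∧ A = 1 ∧ 0 = 0
n2 = n1 ⊕ B = 0 ⊕ 1 = 1
n3 = ¬n2 = ¬1 = 0
n4 = n1 ∨ n3 = 0 ∨ 0 = 0
n5 = n2 ⊼ n4 = 1 ⊼ 0 = 1
n6 = C ⊼ n5 = 1 ⊼ 1 = 0
So n6 = 0.

B=1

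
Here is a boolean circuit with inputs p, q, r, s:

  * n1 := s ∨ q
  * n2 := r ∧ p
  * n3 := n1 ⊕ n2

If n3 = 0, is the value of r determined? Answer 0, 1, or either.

either

Both values of r occur among assignments with n3 = 0:
  r=0: p=0, q=0, r=0, s=0
  r=1: p=0, q=0, r=1, s=0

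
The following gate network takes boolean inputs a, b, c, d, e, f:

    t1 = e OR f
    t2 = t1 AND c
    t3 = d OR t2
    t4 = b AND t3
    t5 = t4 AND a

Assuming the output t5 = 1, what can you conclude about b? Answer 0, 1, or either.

t5 = t4 AND a must be 1, so both t4 = 1 and a = 1.
t4 = b AND t3 must be 1, so both b = 1 and t3 = 1.
t3 = d OR t2 must be 1, so at least one of d, t2 is 1.
Every assignment with t5 = 1 has b = 1; there are 11 such assignment(s).

1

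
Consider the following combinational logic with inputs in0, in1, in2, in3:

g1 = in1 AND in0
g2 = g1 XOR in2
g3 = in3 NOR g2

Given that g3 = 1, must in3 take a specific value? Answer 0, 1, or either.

g3 = in3 NOR g2 must be 1, so both in3 = 0 and g2 = 0.
Every assignment with g3 = 1 has in3 = 0; there are 4 such assignment(s).
  in0=0, in1=0, in2=0, in3=0
  in0=0, in1=1, in2=0, in3=0
  in0=1, in1=0, in2=0, in3=0
  in0=1, in1=1, in2=1, in3=0

0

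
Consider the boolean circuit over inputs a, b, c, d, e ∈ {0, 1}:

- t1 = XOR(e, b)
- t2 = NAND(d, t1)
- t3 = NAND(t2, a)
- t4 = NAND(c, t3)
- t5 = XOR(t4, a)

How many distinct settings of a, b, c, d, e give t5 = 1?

t5 = XOR(t4, a) must be 1, so t4 and a differ.
Enumerating the 32 input combinations, 10 give t5 = 1 and 22 give t5 = 0.

10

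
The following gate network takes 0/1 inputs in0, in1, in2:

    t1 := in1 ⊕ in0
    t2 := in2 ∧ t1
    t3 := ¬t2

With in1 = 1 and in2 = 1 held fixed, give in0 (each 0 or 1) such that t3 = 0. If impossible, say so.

t3 = ¬t2 must be 0, so t2 = 1.
Check with in1 = 1 and in2 = 1 and in0=0:
t1 = in1 ⊕ in0 = 1 ⊕ 0 = 1
t2 = in2 ∧ t1 = 1 ∧ 1 = 1
t3 = ¬t2 = ¬1 = 0
So t3 = 0.

in0=0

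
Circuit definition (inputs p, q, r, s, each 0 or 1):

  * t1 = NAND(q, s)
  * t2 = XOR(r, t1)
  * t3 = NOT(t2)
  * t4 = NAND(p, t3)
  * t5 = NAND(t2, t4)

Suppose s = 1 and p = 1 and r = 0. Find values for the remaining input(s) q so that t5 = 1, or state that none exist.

Check with s = 1 and p = 1 and r = 0 and q=1:
t1 = NAND(q, s) = NAND(1, 1) = 0
t2 = XOR(r, t1) = XOR(0, 0) = 0
t3 = NOT(t2) = NOT 0 = 1
t4 = NAND(p, t3) = NAND(1, 1) = 0
t5 = NAND(t2, t4) = NAND(0, 0) = 1
So t5 = 1.

q=1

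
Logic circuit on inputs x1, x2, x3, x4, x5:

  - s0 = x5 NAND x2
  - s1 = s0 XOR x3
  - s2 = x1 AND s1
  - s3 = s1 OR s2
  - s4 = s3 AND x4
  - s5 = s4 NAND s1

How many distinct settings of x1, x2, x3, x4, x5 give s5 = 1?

s5 = s4 NAND s1 must be 1, so at least one of s4, s1 is 0.
Enumerating the 32 input combinations, 24 give s5 = 1 and 8 give s5 = 0.

24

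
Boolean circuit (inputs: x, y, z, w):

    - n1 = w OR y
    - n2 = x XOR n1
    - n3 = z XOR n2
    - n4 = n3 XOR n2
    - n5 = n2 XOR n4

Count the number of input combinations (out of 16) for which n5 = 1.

n5 = n2 XOR n4 must be 1, so n2 and n4 differ.
Enumerating the 16 input combinations, 8 give n5 = 1 and 8 give n5 = 0.

8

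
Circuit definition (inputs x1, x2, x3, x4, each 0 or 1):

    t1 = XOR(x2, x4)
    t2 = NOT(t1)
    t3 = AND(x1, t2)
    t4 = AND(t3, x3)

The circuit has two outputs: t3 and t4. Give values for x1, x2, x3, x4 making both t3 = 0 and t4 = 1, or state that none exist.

no solution exists

Across all 16 input combinations, none give both t3 = 0 and t4 = 1.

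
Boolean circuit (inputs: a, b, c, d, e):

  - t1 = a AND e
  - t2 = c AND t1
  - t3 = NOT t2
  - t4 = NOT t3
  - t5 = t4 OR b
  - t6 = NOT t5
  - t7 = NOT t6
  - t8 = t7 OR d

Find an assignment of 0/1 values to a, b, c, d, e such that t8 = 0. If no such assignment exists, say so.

a=0 b=0 c=0 d=0 e=1

Check with a=0 b=0 c=0 d=0 e=1:
t1 = a AND e = 0 AND 1 = 0
t2 = c AND t1 = 0 AND 0 = 0
t3 = NOT t2 = NOT 0 = 1
t4 = NOT t3 = NOT 1 = 0
t5 = t4 OR b = 0 OR 0 = 0
t6 = NOT t5 = NOT 0 = 1
t7 = NOT t6 = NOT 1 = 0
t8 = t7 OR d = 0 OR 0 = 0
So t8 = 0 as required.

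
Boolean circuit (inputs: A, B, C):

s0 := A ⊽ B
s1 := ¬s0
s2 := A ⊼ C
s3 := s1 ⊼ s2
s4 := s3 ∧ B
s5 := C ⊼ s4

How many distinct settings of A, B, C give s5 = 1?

7

s5 = C ⊼ s4 must be 1, so at least one of C, s4 is 0.
Enumerating the 8 input combinations, 7 give s5 = 1 and 1 give s5 = 0.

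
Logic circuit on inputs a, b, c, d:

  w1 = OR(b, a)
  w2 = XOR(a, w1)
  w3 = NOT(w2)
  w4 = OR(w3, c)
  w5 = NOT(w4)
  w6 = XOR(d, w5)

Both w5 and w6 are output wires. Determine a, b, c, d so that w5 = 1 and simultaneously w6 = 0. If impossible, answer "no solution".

Check with a=0, b=1, c=0, d=1:
w1 = OR(b, a) = OR(1, 0) = 1
w2 = XOR(a, w1) = XOR(0, 1) = 1
w3 = NOT(w2) = NOT 1 = 0
w4 = OR(w3, c) = OR(0, 0) = 0
w5 = NOT(w4) = NOT 0 = 1
w6 = XOR(d, w5) = XOR(1, 1) = 0
So w5 = 1 and w6 = 0.

a=0, b=1, c=0, d=1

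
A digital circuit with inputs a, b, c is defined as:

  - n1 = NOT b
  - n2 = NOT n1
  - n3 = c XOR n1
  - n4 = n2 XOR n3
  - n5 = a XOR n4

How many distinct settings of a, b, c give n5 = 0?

4

n5 = a XOR n4 must be 0, so a and n4 are equal.
Enumerating the 8 input combinations, 4 give n5 = 0 and 4 give n5 = 1.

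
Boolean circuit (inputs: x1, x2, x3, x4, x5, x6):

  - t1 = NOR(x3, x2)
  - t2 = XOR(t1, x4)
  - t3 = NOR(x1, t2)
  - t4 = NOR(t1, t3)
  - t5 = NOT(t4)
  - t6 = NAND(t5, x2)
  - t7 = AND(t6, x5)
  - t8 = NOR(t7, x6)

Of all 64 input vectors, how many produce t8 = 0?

t8 = NOR(t7, x6) must be 0, so at least one of t7, x6 is 1.
Enumerating the 64 input combinations, 46 give t8 = 0 and 18 give t8 = 1.

46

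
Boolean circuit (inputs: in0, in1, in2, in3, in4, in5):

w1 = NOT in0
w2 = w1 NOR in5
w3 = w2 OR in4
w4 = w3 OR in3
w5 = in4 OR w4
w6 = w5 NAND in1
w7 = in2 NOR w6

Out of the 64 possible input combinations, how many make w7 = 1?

13

w7 = in2 NOR w6 must be 1, so both in2 = 0 and w6 = 0.
w6 = w5 NAND in1 must be 0, so both w5 = 1 and in1 = 1.
w5 = in4 OR w4 must be 1, so at least one of in4, w4 is 1.
Enumerating the 64 input combinations, 13 give w7 = 1 and 51 give w7 = 0.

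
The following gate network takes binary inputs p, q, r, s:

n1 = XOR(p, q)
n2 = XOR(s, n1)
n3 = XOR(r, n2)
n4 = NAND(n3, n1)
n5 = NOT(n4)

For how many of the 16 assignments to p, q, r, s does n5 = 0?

n5 = NOT(n4) must be 0, so n4 = 1.
Enumerating the 16 input combinations, 12 give n5 = 0 and 4 give n5 = 1.

12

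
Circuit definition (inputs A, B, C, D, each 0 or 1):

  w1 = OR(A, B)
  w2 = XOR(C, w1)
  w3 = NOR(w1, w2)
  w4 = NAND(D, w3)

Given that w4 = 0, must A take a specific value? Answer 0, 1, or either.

0

w4 = NAND(D, w3) must be 0, so both D = 1 and w3 = 1.
w3 = NOR(w1, w2) must be 1, so both w1 = 0 and w2 = 0.
Every assignment with w4 = 0 has A = 0; there are 1 such assignment(s).
  A=0, B=0, C=0, D=1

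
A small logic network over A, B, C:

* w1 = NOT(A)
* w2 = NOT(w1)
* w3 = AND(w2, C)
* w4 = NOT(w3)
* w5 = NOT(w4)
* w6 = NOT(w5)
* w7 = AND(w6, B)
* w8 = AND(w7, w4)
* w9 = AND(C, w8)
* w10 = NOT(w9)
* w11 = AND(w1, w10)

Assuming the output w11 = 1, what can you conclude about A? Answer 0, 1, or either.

0

w11 = AND(w1, w10) must be 1, so both w1 = 1 and w10 = 1.
Every assignment with w11 = 1 has A = 0; there are 3 such assignment(s).
  A=0, B=0, C=0
  A=0, B=0, C=1
  A=0, B=1, C=0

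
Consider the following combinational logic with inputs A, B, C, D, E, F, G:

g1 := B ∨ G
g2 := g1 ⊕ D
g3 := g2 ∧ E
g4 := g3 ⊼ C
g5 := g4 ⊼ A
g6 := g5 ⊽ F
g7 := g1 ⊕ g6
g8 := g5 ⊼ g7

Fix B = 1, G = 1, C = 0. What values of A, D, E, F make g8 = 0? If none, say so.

A=0 D=0 E=1 F=0

g8 = g5 ⊼ g7 must be 0, so both g5 = 1 and g7 = 1.
Check with B = 1, G = 1, C = 0 and A=0, D=0, E=1, F=0:
g1 = B ∨ G = 1 ∨ 1 = 1
g2 = g1 ⊕ D = 1 ⊕ 0 = 1
g3 = g2 ∧ E = 1 ∧ 1 = 1
g4 = g3 ⊼ C = 1 ⊼ 0 = 1
g5 = g4 ⊼ A = 1 ⊼ 0 = 1
g6 = g5 ⊽ F = 1 ⊽ 0 = 0
g7 = g1 ⊕ g6 = 1 ⊕ 0 = 1
g8 = g5 ⊼ g7 = 1 ⊼ 1 = 0
So g8 = 0.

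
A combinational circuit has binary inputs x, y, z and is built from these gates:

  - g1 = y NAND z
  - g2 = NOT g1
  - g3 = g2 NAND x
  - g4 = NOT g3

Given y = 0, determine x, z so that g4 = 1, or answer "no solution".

With y = 0 fixed, none of the 4 settings of x, z give g4 = 1.
For example, with x=0, z=1:
g1 = y NAND z = 0 NAND 1 = 1
g2 = NOT g1 = NOT 1 = 0
g3 = g2 NAND x = 0 NAND 0 = 1
g4 = NOT g3 = NOT 1 = 0
giving g4 = 0 ≠ 1.

no solution exists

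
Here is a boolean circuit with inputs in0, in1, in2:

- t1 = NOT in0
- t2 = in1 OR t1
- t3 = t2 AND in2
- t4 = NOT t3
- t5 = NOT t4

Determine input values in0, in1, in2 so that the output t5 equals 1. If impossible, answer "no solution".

Check with in0=0, in1=1, in2=1:
t1 = NOT in0 = NOT 0 = 1
t2 = in1 OR t1 = 1 OR 1 = 1
t3 = t2 AND in2 = 1 AND 1 = 1
t4 = NOT t3 = NOT 1 = 0
t5 = NOT t4 = NOT 0 = 1
So t5 = 1 as required.

in0=0, in1=1, in2=1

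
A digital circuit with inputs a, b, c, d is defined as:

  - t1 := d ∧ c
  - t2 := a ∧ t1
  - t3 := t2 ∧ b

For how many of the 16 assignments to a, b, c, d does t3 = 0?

15

t3 = t2 ∧ b must be 0, so at least one of t2, b is 0.
Enumerating the 16 input combinations, 15 give t3 = 0 and 1 give t3 = 1.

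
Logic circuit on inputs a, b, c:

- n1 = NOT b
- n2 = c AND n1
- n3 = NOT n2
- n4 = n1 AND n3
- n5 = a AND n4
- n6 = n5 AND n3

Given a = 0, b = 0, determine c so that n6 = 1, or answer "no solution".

With a = 0, b = 0 fixed, none of the 2 settings of c give n6 = 1.
For example, with c=1:
n1 = NOT b = NOT 0 = 1
n2 = c AND n1 = 1 AND 1 = 1
n3 = NOT n2 = NOT 1 = 0
n4 = n1 AND n3 = 1 AND 0 = 0
n5 = a AND n4 = 0 AND 0 = 0
n6 = n5 AND n3 = 0 AND 0 = 0
giving n6 = 0 ≠ 1.

no solution exists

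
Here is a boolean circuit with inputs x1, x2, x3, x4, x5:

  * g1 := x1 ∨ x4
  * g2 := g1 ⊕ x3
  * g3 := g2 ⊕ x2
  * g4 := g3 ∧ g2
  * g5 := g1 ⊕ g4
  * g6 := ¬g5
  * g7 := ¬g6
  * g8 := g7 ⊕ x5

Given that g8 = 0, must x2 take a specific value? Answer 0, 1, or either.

either

Both values of x2 occur among assignments with g8 = 0:
  x2=0: x1=0, x2=0, x3=0, x4=0, x5=0
  x2=1: x1=0, x2=1, x3=0, x4=0, x5=0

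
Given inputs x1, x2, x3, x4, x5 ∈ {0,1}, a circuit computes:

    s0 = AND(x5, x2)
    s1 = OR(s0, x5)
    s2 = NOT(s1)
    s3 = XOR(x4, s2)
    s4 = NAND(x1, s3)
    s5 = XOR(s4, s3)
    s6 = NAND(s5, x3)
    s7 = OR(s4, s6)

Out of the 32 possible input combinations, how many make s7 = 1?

28

s7 = OR(s4, s6) must be 1, so at least one of s4, s6 is 1.
Enumerating the 32 input combinations, 28 give s7 = 1 and 4 give s7 = 0.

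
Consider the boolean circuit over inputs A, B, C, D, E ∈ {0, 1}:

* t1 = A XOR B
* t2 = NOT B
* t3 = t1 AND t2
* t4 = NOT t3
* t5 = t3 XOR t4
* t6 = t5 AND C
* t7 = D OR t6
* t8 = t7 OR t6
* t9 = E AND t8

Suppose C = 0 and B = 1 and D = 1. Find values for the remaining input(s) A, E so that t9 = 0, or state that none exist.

A=0, E=0

t9 = E AND t8 must be 0, so at least one of E, t8 is 0.
Check with C = 0 and B = 1 and D = 1 and A=0, E=0:
t1 = A XOR B = 0 XOR 1 = 1
t2 = NOT B = NOT 1 = 0
t3 = t1 AND t2 = 1 AND 0 = 0
t4 = NOT t3 = NOT 0 = 1
t5 = t3 XOR t4 = 0 XOR 1 = 1
t6 = t5 AND C = 1 AND 0 = 0
t7 = D OR t6 = 1 OR 0 = 1
t8 = t7 OR t6 = 1 OR 0 = 1
t9 = E AND t8 = 0 AND 1 = 0
So t9 = 0.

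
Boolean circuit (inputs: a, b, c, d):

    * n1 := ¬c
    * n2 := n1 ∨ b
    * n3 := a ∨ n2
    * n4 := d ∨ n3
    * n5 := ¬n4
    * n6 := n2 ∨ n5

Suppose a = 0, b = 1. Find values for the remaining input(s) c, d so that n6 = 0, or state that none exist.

no solution exists

With a = 0, b = 1 fixed, none of the 4 settings of c, d give n6 = 0.
For example, with c=0, d=0:
n1 = ¬c = ¬0 = 1
n2 = n1 ∨ b = 1 ∨ 1 = 1
n3 = a ∨ n2 = 0 ∨ 1 = 1
n4 = d ∨ n3 = 0 ∨ 1 = 1
n5 = ¬n4 = ¬1 = 0
n6 = n2 ∨ n5 = 1 ∨ 0 = 1
giving n6 = 1 ≠ 0.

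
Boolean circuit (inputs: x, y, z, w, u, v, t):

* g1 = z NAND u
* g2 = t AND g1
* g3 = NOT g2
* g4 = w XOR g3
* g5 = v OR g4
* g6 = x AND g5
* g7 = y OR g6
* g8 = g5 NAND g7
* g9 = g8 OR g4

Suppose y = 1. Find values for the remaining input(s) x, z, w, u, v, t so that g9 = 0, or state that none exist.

x=1 z=1 w=1 u=1 v=1 t=1

g9 = g8 OR g4 must be 0, so both g8 = 0 and g4 = 0.
g8 = g5 NAND g7 must be 0, so both g5 = 1 and g7 = 1.
Check with y = 1 and x=1, z=1, w=1, u=1, v=1, t=1:
g1 = z NAND u = 1 NAND 1 = 0
g2 = t AND g1 = 1 AND 0 = 0
g3 = NOT g2 = NOT 0 = 1
g4 = w XOR g3 = 1 XOR 1 = 0
g5 = v OR g4 = 1 OR 0 = 1
g6 = x AND g5 = 1 AND 1 = 1
g7 = y OR g6 = 1 OR 1 = 1
g8 = g5 NAND g7 = 1 NAND 1 = 0
g9 = g8 OR g4 = 0 OR 0 = 0
So g9 = 0.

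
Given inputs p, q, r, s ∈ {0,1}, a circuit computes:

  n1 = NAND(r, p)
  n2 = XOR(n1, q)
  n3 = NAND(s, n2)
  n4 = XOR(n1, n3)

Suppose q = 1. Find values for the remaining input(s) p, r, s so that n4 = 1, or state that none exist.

p=1, r=1, s=0

n4 = XOR(n1, n3) must be 1, so n1 and n3 differ.
Check with q = 1 and p=1, r=1, s=0:
n1 = NAND(r, p) = NAND(1, 1) = 0
n2 = XOR(n1, q) = XOR(0, 1) = 1
n3 = NAND(s, n2) = NAND(0, 1) = 1
n4 = XOR(n1, n3) = XOR(0, 1) = 1
So n4 = 1.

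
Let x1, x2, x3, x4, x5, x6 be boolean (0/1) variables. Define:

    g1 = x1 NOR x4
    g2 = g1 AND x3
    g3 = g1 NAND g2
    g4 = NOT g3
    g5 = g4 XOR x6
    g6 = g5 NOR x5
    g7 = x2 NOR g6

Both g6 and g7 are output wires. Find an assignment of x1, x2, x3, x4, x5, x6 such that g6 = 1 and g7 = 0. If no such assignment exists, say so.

Check with x1=1, x2=0, x3=0, x4=0, x5=0, x6=0:
g1 = x1 NOR x4 = 1 NOR 0 = 0
g2 = g1 AND x3 = 0 AND 0 = 0
g3 = g1 NAND g2 = 0 NAND 0 = 1
g4 = NOT g3 = NOT 1 = 0
g5 = g4 XOR x6 = 0 XOR 0 = 0
g6 = g5 NOR x5 = 0 NOR 0 = 1
g7 = x2 NOR g6 = 0 NOR 1 = 0
So g6 = 1 and g7 = 0.

x1=1, x2=0, x3=0, x4=0, x5=0, x6=0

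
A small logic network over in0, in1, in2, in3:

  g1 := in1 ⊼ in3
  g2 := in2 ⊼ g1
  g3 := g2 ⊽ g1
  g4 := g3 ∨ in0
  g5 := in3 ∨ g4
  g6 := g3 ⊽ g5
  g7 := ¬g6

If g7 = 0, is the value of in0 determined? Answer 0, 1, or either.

g7 = ¬g6 must be 0, so g6 = 1.
g6 = g3 ⊽ g5 must be 1, so both g3 = 0 and g5 = 0.
Every assignment with g7 = 0 has in0 = 0; there are 4 such assignment(s).
  in0=0, in1=0, in2=0, in3=0
  in0=0, in1=0, in2=1, in3=0
  in0=0, in1=1, in2=0, in3=0
  in0=0, in1=1, in2=1, in3=0

0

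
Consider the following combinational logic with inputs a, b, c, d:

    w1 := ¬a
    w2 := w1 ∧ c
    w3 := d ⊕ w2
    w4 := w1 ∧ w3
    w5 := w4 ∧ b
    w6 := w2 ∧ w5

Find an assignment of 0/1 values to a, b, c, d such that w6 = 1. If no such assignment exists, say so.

w6 = w2 ∧ w5 must be 1, so both w2 = 1 and w5 = 1.
w2 = w1 ∧ c must be 1, so both w1 = 1 and c = 1.
w5 = w4 ∧ b must be 1, so both w4 = 1 and b = 1.
Check with a=0, b=1, c=1, d=0:
w1 = ¬a = ¬0 = 1
w2 = w1 ∧ c = 1 ∧ 1 = 1
w3 = d ⊕ w2 = 0 ⊕ 1 = 1
w4 = w1 ∧ w3 = 1 ∧ 1 = 1
w5 = w4 ∧ b = 1 ∧ 1 = 1
w6 = w2 ∧ w5 = 1 ∧ 1 = 1
So w6 = 1 as required.

a=0, b=1, c=1, d=0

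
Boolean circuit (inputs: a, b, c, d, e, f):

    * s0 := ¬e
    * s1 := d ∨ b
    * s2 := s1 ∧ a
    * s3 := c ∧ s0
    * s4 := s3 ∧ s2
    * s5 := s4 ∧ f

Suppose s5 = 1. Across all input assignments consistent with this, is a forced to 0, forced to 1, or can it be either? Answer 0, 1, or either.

s5 = s4 ∧ f must be 1, so both s4 = 1 and f = 1.
s4 = s3 ∧ s2 must be 1, so both s3 = 1 and s2 = 1.
Every assignment with s5 = 1 has a = 1; there are 3 such assignment(s).
  a=1, b=0, c=1, d=1, e=0, f=1
  a=1, b=1, c=1, d=0, e=0, f=1
  a=1, b=1, c=1, d=1, e=0, f=1

1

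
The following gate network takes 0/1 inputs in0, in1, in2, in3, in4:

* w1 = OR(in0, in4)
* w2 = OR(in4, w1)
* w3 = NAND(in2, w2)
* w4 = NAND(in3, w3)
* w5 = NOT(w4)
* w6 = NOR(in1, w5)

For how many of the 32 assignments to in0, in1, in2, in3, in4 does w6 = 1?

w6 = NOR(in1, w5) must be 1, so both in1 = 0 and w5 = 0.
w5 = NOT(w4) must be 0, so w4 = 1.
Enumerating the 32 input combinations, 11 give w6 = 1 and 21 give w6 = 0.

11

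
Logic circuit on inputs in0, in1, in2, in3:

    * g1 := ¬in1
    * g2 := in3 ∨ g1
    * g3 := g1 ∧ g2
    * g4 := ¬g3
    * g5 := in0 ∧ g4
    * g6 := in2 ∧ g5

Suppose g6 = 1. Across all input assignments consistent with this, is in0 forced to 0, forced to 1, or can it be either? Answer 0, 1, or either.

g6 = in2 ∧ g5 must be 1, so both in2 = 1 and g5 = 1.
g5 = in0 ∧ g4 must be 1, so both in0 = 1 and g4 = 1.
Every assignment with g6 = 1 has in0 = 1; there are 2 such assignment(s).
  in0=1, in1=1, in2=1, in3=0
  in0=1, in1=1, in2=1, in3=1

1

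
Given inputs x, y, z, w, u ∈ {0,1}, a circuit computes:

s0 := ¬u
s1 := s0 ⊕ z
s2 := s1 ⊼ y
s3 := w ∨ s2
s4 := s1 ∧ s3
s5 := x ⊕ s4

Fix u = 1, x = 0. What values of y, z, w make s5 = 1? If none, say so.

Check with u = 1, x = 0 and y=1, z=1, w=1:
s0 = ¬u = ¬1 = 0
s1 = s0 ⊕ z = 0 ⊕ 1 = 1
s2 = s1 ⊼ y = 1 ⊼ 1 = 0
s3 = w ∨ s2 = 1 ∨ 0 = 1
s4 = s1 ∧ s3 = 1 ∧ 1 = 1
s5 = x ⊕ s4 = 0 ⊕ 1 = 1
So s5 = 1.

y=1, z=1, w=1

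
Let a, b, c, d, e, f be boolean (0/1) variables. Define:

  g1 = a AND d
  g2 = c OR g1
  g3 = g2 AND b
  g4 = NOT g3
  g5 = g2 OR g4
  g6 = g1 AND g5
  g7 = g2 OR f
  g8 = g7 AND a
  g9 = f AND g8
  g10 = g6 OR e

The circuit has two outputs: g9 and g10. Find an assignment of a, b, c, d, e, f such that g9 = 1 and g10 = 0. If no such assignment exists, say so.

Check with a=1, b=0, c=0, d=0, e=0, f=1:
g1 = a AND d = 1 AND 0 = 0
g2 = c OR g1 = 0 OR 0 = 0
g3 = g2 AND b = 0 AND 0 = 0
g4 = NOT g3 = NOT 0 = 1
g5 = g2 OR g4 = 0 OR 1 = 1
g6 = g1 AND g5 = 0 AND 1 = 0
g7 = g2 OR f = 0 OR 1 = 1
g8 = g7 AND a = 1 AND 1 = 1
g9 = f AND g8 = 1 AND 1 = 1
g10 = g6 OR e = 0 OR 0 = 0
So g9 = 1 and g10 = 0.

a=1, b=0, c=0, d=0, e=0, f=1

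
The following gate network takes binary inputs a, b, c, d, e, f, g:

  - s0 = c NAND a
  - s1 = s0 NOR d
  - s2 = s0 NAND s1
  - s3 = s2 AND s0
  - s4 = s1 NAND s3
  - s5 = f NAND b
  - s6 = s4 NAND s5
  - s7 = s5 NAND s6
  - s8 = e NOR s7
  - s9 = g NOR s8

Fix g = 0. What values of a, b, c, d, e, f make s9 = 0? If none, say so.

With g = 0 fixed, none of the 64 settings of a, b, c, d, e, f give s9 = 0.
For example, with a=1, b=0, c=1, d=1, e=1, f=0:
s0 = c NAND a = 1 NAND 1 = 0
s1 = s0 NOR d = 0 NOR 1 = 0
s2 = s0 NAND s1 = 0 NAND 0 = 1
s3 = s2 AND s0 = 1 AND 0 = 0
s4 = s1 NAND s3 = 0 NAND 0 = 1
s5 = f NAND b = 0 NAND 0 = 1
s6 = s4 NAND s5 = 1 NAND 1 = 0
s7 = s5 NAND s6 = 1 NAND 0 = 1
s8 = e NOR s7 = 1 NOR 1 = 0
s9 = g NOR s8 = 0 NOR 0 = 1
giving s9 = 1 ≠ 0.

no solution exists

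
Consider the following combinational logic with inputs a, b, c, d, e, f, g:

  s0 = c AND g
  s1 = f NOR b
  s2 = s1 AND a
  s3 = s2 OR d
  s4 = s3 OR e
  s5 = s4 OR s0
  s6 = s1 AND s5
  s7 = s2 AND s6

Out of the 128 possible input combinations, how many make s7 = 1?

s7 = s2 AND s6 must be 1, so both s2 = 1 and s6 = 1.
s2 = s1 AND a must be 1, so both s1 = 1 and a = 1.
s6 = s1 AND s5 must be 1, so both s1 = 1 and s5 = 1.
Enumerating the 128 input combinations, 16 give s7 = 1 and 112 give s7 = 0.

16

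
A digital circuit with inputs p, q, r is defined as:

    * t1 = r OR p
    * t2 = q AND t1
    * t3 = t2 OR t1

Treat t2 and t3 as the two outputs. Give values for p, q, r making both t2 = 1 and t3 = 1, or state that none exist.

p=0, q=1, r=1

Check with p=0, q=1, r=1:
t1 = r OR p = 1 OR 0 = 1
t2 = q AND t1 = 1 AND 1 = 1
t3 = t2 OR t1 = 1 OR 1 = 1
So t2 = 1 and t3 = 1.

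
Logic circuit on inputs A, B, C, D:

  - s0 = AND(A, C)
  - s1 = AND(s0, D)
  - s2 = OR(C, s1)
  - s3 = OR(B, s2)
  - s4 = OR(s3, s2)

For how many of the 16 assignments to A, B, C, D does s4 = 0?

s4 = OR(s3, s2) must be 0, so both s3 = 0 and s2 = 0.
Satisfying assignments:
  A=0, B=0, C=0, D=0
  A=0, B=0, C=0, D=1
  A=1, B=0, C=0, D=0
  A=1, B=0, C=0, D=1

4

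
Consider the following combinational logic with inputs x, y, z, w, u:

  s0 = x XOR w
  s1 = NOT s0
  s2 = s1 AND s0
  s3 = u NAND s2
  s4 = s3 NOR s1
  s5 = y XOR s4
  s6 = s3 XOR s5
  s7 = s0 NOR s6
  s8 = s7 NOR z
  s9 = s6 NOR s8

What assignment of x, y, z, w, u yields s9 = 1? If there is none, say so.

s9 = s6 NOR s8 must be 1, so both s6 = 0 and s8 = 0.
Check with x=0 y=1 z=0 w=0 u=0:
s0 = x XOR w = 0 XOR 0 = 0
s1 = NOT s0 = NOT 0 = 1
s2 = s1 AND s0 = 1 AND 0 = 0
s3 = u NAND s2 = 0 NAND 0 = 1
s4 = s3 NOR s1 = 1 NOR 1 = 0
s5 = y XOR s4 = 1 XOR 0 = 1
s6 = s3 XOR s5 = 1 XOR 1 = 0
s7 = s0 NOR s6 = 0 NOR 0 = 1
s8 = s7 NOR z = 1 NOR 0 = 0
s9 = s6 NOR s8 = 0 NOR 0 = 1
So s9 = 1 as required.

x=0 y=1 z=0 w=0 u=0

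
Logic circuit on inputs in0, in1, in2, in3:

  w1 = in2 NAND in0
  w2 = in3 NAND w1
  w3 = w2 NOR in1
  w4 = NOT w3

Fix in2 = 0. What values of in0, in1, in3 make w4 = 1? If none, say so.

in0=1 in1=1 in3=1

w4 = NOT w3 must be 1, so w3 = 0.
w3 = w2 NOR in1 must be 0, so at least one of w2, in1 is 1.
Check with in2 = 0 and in0=1, in1=1, in3=1:
w1 = in2 NAND in0 = 0 NAND 1 = 1
w2 = in3 NAND w1 = 1 NAND 1 = 0
w3 = w2 NOR in1 = 0 NOR 1 = 0
w4 = NOT w3 = NOT 0 = 1
So w4 = 1.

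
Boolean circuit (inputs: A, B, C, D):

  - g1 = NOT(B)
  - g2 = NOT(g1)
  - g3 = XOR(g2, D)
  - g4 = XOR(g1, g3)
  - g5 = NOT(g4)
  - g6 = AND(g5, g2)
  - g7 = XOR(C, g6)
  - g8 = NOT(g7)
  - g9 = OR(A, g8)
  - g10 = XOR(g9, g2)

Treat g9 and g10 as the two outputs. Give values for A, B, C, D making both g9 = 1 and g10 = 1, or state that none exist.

Check with A=1, B=0, C=1, D=0:
g1 = NOT(B) = NOT 0 = 1
g2 = NOT(g1) = NOT 1 = 0
g3 = XOR(g2, D) = XOR(0, 0) = 0
g4 = XOR(g1, g3) = XOR(1, 0) = 1
g5 = NOT(g4) = NOT 1 = 0
g6 = AND(g5, g2) = AND(0, 0) = 0
g7 = XOR(C, g6) = XOR(1, 0) = 1
g8 = NOT(g7) = NOT 1 = 0
g9 = OR(A, g8) = OR(1, 0) = 1
g10 = XOR(g9, g2) = XOR(1, 0) = 1
So g9 = 1 and g10 = 1.

A=1, B=0, C=1, D=0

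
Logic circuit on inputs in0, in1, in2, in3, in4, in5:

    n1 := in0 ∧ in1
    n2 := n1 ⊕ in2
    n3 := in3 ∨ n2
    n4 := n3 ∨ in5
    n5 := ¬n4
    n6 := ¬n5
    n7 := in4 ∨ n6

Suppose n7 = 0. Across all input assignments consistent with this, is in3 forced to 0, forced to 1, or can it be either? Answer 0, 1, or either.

0

n7 = in4 ∨ n6 must be 0, so both in4 = 0 and n6 = 0.
n6 = ¬n5 must be 0, so n5 = 1.
n5 = ¬n4 must be 1, so n4 = 0.
Every assignment with n7 = 0 has in3 = 0; there are 4 such assignment(s).
  in0=0, in1=0, in2=0, in3=0, in4=0, in5=0
  in0=0, in1=1, in2=0, in3=0, in4=0, in5=0
  in0=1, in1=0, in2=0, in3=0, in4=0, in5=0
  in0=1, in1=1, in2=1, in3=0, in4=0, in5=0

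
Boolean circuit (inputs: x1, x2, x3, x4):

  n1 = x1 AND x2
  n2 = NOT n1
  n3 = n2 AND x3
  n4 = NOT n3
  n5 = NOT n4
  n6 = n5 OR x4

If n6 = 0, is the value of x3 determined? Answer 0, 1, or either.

either

Both values of x3 occur among assignments with n6 = 0:
  x3=0: x1=0, x2=0, x3=0, x4=0
  x3=1: x1=1, x2=1, x3=1, x4=0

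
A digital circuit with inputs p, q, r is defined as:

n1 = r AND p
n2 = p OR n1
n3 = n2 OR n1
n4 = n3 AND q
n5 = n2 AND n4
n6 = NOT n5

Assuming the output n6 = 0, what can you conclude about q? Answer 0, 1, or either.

1

n6 = NOT n5 must be 0, so n5 = 1.
Every assignment with n6 = 0 has q = 1; there are 2 such assignment(s).
  p=1, q=1, r=0
  p=1, q=1, r=1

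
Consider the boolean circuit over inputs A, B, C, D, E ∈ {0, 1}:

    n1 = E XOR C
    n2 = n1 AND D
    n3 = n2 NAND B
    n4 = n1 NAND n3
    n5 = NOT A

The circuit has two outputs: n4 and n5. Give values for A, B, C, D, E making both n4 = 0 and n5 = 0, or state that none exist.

Check with A=1, B=0, C=0, D=1, E=1:
n1 = E XOR C = 1 XOR 0 = 1
n2 = n1 AND D = 1 AND 1 = 1
n3 = n2 NAND B = 1 NAND 0 = 1
n4 = n1 NAND n3 = 1 NAND 1 = 0
n5 = NOT A = NOT 1 = 0
So n4 = 0 and n5 = 0.

A=1, B=0, C=0, D=1, E=1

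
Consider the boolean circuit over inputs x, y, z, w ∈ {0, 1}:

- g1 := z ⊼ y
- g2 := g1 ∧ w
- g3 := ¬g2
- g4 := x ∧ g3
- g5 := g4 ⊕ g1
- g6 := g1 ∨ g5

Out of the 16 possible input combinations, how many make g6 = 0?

g6 = g1 ∨ g5 must be 0, so both g1 = 0 and g5 = 0.
g1 = z ⊼ y must be 0, so both z = 1 and y = 1.
g5 = g4 ⊕ g1 must be 0, so g4 and g1 are equal.
Satisfying assignments:
  x=0, y=1, z=1, w=0
  x=0, y=1, z=1, w=1

2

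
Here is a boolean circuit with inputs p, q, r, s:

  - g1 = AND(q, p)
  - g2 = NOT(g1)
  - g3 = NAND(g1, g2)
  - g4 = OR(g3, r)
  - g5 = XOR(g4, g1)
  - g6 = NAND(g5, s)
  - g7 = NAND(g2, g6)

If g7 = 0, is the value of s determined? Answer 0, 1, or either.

g7 = NAND(g2, g6) must be 0, so both g2 = 1 and g6 = 1.
Every assignment with g7 = 0 has s = 0; there are 6 such assignment(s).

0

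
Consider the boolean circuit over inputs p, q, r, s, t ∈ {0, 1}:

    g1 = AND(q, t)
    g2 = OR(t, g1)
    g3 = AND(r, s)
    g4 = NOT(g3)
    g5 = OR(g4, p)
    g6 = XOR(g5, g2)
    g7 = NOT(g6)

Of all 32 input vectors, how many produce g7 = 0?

16

g7 = NOT(g6) must be 0, so g6 = 1.
Enumerating the 32 input combinations, 16 give g7 = 0 and 16 give g7 = 1.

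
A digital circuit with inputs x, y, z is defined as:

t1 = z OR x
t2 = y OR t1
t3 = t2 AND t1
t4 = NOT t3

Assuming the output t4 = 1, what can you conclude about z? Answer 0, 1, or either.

t4 = NOT t3 must be 1, so t3 = 0.
t3 = t2 AND t1 must be 0, so at least one of t2, t1 is 0.
Every assignment with t4 = 1 has z = 0; there are 2 such assignment(s).
  x=0, y=0, z=0
  x=0, y=1, z=0

0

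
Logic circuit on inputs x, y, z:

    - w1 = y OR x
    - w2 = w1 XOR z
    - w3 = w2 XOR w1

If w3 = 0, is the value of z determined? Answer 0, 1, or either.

0

w3 = w2 XOR w1 must be 0, so w2 and w1 are equal.
Every assignment with w3 = 0 has z = 0; there are 4 such assignment(s).
  x=0, y=0, z=0
  x=0, y=1, z=0
  x=1, y=0, z=0
  x=1, y=1, z=0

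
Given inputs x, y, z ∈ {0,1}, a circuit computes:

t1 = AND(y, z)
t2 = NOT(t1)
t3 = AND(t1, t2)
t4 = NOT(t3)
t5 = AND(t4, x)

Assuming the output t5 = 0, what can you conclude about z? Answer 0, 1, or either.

Both values of z occur among assignments with t5 = 0:
  z=0: x=0, y=0, z=0
  z=1: x=0, y=0, z=1

either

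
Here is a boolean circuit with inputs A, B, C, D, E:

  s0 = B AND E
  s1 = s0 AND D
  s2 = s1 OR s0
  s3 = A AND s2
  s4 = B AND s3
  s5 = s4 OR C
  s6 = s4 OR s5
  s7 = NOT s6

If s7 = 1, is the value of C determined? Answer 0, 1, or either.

s7 = NOT s6 must be 1, so s6 = 0.
s6 = s4 OR s5 must be 0, so both s4 = 0 and s5 = 0.
s4 = B AND s3 must be 0, so at least one of B, s3 is 0.
Every assignment with s7 = 1 has C = 0; there are 14 such assignment(s).

0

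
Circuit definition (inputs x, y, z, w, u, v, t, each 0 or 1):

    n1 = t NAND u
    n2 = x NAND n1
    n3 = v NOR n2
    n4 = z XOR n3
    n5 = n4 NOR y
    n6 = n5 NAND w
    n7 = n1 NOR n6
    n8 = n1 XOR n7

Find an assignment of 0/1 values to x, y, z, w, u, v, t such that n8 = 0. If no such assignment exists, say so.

x=1 y=0 z=1 w=0 u=1 v=1 t=1

n8 = n1 XOR n7 must be 0, so n1 and n7 are equal.
Check with x=1 y=0 z=1 w=0 u=1 v=1 t=1:
n1 = t NAND u = 1 NAND 1 = 0
n2 = x NAND n1 = 1 NAND 0 = 1
n3 = v NOR n2 = 1 NOR 1 = 0
n4 = z XOR n3 = 1 XOR 0 = 1
n5 = n4 NOR y = 1 NOR 0 = 0
n6 = n5 NAND w = 0 NAND 0 = 1
n7 = n1 NOR n6 = 0 NOR 1 = 0
n8 = n1 XOR n7 = 0 XOR 0 = 0
So n8 = 0 as required.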